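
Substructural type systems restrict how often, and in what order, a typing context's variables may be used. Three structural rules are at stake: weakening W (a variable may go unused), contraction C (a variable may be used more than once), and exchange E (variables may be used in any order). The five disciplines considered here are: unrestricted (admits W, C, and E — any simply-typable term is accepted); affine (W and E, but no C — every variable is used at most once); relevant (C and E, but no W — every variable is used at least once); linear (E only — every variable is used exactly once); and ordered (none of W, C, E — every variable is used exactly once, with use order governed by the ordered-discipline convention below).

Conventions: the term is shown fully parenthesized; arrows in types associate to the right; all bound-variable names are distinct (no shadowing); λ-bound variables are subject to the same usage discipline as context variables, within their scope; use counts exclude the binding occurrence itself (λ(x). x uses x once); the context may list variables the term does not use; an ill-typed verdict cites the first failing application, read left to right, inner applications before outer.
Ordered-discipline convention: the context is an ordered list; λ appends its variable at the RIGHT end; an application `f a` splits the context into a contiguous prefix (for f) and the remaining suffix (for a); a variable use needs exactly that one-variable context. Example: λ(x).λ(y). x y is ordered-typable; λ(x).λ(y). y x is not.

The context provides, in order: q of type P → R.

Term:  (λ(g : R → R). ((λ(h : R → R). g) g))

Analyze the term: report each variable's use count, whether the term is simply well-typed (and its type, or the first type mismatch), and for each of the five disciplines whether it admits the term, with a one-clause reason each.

use counts: q: 0; g (λ-bound): 2; h (λ-bound): 0
uses in reading order: g, g
typing: the term checks, with type (R → R) → R → R
ordered ✗ (repeated use of g ×2; unused: q, h — weakening required)
linear ✗ (repeated use of g ×2; unused: q, h — weakening required)
affine ✗ (repeated use of g ×2)
relevant ✗ (unused: q, h — weakening required)
unrestricted ✓ (type-checks ((R → R) → R → R) and nothing is barred)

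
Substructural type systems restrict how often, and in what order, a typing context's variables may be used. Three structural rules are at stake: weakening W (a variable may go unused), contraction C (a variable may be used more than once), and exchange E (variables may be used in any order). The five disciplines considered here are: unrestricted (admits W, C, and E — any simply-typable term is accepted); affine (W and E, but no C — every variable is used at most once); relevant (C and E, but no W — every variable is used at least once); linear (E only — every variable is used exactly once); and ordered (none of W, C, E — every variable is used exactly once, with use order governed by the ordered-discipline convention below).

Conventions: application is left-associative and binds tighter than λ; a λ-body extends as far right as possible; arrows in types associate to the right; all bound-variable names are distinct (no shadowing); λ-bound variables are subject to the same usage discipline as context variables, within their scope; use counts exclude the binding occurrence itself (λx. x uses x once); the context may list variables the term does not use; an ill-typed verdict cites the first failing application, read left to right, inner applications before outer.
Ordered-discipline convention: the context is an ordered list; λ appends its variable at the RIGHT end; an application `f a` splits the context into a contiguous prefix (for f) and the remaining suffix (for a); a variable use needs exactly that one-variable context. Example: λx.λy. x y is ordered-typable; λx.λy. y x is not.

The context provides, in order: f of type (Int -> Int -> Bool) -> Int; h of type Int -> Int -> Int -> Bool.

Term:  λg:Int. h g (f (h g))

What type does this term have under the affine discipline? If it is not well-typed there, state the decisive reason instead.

not well-typed under affine — needs contraction — h ×2, g ×2
counts: f: 1×; h: 2×; g [bound]: 2×
uses in reading order: h, g, f, h, g
typing: well-typed at Int -> Int -> Bool
summary: ordered ✗, linear ✗, affine ✗, relevant ✓, unrestricted ✓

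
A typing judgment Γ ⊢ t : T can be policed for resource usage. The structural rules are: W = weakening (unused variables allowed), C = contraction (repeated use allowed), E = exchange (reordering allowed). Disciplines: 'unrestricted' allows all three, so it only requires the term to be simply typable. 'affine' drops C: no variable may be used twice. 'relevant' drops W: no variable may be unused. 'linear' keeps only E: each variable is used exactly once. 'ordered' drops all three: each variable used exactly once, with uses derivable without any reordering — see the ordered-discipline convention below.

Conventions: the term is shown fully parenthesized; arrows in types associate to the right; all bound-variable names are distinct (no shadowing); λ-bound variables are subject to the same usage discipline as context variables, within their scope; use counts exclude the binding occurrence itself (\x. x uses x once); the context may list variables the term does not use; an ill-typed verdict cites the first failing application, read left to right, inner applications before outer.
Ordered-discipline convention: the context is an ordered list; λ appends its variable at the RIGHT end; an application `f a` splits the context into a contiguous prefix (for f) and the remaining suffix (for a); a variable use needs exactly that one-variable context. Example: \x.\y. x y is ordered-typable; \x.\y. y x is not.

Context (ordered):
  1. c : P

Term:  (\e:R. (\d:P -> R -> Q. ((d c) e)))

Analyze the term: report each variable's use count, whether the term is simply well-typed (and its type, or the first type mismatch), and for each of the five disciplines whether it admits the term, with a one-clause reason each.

variable uses: c=1, e [bound]=1, d [bound]=1
left-to-right use order: d, c, e
typing: ✓ — R -> (P -> R -> Q) -> Q
ordered ✗ (needs exchange: uses follow d, c, e)
linear ✓ (single use per variable (c, e, d))
affine ✓ (no duplicate uses among c, e, d)
relevant ✓ (every one of c, e, d appears)
unrestricted ✓ (typability at R -> (P -> R -> Q) -> Q is all that's needed)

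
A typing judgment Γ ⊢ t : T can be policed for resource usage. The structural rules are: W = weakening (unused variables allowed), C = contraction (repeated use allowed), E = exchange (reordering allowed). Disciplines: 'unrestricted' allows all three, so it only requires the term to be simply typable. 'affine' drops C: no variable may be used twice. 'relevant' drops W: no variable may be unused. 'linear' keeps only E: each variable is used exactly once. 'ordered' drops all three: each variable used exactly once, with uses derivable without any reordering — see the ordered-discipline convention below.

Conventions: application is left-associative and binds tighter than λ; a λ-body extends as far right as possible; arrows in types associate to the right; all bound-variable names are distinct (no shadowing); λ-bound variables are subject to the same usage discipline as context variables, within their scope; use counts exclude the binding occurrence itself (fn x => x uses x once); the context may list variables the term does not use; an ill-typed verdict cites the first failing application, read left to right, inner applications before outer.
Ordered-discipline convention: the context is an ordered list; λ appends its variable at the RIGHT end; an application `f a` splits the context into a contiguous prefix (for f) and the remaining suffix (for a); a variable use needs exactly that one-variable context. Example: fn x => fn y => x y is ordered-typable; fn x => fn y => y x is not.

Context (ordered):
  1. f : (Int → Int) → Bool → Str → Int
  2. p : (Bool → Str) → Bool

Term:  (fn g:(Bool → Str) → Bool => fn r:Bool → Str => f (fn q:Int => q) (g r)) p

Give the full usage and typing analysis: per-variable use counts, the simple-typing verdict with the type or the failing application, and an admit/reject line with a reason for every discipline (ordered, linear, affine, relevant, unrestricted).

usage: f ×1; p ×1; g [bound] ×1; r [bound] ×1; q [bound] ×1
left-to-right use order: f, q, g, r, p
typing: ✓ — (Bool → Str) → Str → Int
ordered: ✓, f, p, g, r, q once each; derivable with no W/C/E
linear: ✓, single use per variable (f, p, g, r, q)
affine: ✓, f, p, g, r, q: no repeats, contraction unneeded
relevant: ✓, none of f, p, g, r, q goes unused
unrestricted: ✓, well-typed at (Bool → Str) → Str → Int; no restrictions here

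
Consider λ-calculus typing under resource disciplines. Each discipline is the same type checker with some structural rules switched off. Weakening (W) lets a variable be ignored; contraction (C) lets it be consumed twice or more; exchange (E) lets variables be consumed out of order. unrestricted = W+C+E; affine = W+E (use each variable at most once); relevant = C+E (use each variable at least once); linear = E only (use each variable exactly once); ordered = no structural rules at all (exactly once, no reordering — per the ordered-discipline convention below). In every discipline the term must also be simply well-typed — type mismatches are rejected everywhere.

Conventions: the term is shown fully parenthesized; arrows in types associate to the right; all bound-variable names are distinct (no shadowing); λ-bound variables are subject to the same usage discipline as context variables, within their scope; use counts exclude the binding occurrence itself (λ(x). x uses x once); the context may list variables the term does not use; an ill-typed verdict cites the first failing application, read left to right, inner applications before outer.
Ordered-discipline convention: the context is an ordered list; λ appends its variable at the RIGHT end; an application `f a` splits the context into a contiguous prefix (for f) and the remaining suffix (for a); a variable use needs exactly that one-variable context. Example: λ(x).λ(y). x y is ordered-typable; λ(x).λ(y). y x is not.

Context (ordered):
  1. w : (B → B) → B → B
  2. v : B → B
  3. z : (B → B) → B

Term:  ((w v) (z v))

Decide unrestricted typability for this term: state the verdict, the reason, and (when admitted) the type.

yes — type-checks (B) and nothing is barred; term : B
variable uses: w=1, v=2, z=1
left-to-right use order: w, v, z, v
typing: well-typed at B
per-discipline verdicts: ordered ✗ · linear ✗ · affine ✗ · relevant ✓ · unrestricted ✓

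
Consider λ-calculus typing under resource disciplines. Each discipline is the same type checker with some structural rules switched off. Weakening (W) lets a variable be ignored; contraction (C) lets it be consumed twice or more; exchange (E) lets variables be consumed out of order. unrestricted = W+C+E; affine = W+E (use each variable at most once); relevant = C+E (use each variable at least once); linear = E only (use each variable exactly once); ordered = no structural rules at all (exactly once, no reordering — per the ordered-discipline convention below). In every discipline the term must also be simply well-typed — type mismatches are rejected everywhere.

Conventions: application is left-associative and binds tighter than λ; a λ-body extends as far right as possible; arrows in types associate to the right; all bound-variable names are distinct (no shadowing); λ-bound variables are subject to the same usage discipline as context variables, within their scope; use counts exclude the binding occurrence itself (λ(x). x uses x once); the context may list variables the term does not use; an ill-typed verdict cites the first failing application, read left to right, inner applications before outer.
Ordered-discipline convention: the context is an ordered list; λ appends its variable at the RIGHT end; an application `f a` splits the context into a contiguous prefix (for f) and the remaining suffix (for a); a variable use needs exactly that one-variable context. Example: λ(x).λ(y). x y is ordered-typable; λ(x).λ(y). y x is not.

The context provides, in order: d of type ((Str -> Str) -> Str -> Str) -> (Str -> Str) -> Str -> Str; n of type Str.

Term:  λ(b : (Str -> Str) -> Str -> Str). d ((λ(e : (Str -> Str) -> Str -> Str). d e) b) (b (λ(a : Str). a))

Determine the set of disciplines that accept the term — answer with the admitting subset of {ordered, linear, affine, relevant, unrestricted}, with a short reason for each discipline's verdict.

accepted by: unrestricted
use counts: d: 2; n: 0; b (λ-bound): 2; e (λ-bound): 1; a (λ-bound): 1
uses in reading order: d, d, e, b, b, a
typing: well-typed — term : ((Str -> Str) -> Str -> Str) -> Str -> Str
ordered: ✗ — needs contraction — d ×2, b ×2; n never used (weakening)
linear: ✗ — needs contraction — d ×2, b ×2; n never used (weakening)
affine: ✗ — needs contraction — d ×2, b ×2
relevant: ✗ — n never used (weakening)
unrestricted: ✓ — simply typable at ((Str -> Str) -> Str -> Str) -> Str -> Str; W, C, E all held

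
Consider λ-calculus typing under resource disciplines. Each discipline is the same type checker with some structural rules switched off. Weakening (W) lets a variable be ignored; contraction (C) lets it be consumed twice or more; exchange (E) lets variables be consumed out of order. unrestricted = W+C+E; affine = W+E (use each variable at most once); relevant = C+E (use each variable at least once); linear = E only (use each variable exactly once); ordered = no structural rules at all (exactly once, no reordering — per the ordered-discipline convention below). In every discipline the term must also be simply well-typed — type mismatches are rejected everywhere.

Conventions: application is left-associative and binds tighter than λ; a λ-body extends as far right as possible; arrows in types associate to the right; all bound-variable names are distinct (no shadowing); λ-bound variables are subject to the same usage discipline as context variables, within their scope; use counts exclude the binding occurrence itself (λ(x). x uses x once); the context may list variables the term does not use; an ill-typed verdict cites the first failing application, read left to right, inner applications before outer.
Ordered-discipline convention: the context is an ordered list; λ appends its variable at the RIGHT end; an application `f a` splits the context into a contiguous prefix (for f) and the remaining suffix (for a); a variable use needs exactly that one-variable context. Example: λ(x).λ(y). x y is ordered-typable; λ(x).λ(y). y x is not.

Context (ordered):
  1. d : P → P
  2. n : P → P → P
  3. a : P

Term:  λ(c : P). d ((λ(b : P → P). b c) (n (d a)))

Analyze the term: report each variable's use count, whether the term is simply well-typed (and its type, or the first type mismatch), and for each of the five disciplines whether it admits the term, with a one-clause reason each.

use counts: d: 2; n: 1; a: 1; c (λ-bound): 1; b (λ-bound): 1
uses in reading order: d, b, c, n, d, a
typing: the term checks, with type P → P
ordered ✗ (needs contraction — d ×2)
linear ✗ (needs contraction — d ×2)
affine ✗ (needs contraction — d ×2)
relevant ✓ (every one of d, n, a, c, b appears)
unrestricted ✓ (type-checks (P → P) and nothing is barred)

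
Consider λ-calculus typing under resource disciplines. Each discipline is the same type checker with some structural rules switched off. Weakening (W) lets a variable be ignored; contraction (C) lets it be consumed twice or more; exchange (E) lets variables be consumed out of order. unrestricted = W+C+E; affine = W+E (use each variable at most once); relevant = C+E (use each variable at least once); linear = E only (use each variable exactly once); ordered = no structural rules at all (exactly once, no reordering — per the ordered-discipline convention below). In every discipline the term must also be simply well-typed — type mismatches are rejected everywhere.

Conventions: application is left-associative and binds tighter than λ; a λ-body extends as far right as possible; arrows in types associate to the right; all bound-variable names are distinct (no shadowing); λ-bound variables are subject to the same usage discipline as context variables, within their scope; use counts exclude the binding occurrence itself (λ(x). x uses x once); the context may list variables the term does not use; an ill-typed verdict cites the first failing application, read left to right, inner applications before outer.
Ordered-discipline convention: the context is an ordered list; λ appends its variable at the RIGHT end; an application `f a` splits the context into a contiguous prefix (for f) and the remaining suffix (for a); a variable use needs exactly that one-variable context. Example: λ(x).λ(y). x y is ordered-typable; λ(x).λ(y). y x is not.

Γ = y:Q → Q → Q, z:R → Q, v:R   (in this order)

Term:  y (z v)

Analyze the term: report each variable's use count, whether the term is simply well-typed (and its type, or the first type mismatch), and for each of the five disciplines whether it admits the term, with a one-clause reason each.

counts: y ×1, z ×1, v ×1
use order (left to right): y, z, v
typing: well-typed at Q → Q
ordered: ✓ — single-use (y, z, v), ordered derivation ok
linear: ✓ — each of y, z, v used exactly once
affine: ✓ — at most one use each (y, z, v)
relevant: ✓ — at least one use each (y, z, v)
unrestricted: ✓ — typability at Q → Q is all that's needed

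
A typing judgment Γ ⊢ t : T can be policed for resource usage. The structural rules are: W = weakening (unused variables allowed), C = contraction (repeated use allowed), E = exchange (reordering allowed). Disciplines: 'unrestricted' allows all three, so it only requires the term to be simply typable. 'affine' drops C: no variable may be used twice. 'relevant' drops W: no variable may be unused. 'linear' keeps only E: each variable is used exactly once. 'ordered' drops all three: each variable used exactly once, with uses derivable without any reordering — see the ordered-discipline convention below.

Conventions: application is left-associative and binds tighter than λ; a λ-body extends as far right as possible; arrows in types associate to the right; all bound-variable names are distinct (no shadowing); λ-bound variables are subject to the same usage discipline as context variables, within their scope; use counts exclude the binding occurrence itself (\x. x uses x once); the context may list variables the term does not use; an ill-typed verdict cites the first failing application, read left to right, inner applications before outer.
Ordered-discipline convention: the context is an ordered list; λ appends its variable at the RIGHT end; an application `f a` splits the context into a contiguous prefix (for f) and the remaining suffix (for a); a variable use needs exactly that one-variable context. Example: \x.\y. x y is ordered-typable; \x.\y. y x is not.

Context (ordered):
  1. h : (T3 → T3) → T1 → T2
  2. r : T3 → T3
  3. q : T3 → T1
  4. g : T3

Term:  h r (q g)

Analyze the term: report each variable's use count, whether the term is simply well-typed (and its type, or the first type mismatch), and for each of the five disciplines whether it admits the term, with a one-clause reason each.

use counts: h: 1×; r: 1×; q: 1×; g: 1×
uses in reading order: h, r, q, g
typing: ✓ — T2
ordered: ✓ — one use each (h, r, q, g); ordered split holds
linear: ✓ — h, r, q, g: one use apiece
affine: ✓ — none of h, r, q, g used more than once
relevant: ✓ — at least one use each (h, r, q, g)
unrestricted: ✓ — well-typed at T2; no restrictions here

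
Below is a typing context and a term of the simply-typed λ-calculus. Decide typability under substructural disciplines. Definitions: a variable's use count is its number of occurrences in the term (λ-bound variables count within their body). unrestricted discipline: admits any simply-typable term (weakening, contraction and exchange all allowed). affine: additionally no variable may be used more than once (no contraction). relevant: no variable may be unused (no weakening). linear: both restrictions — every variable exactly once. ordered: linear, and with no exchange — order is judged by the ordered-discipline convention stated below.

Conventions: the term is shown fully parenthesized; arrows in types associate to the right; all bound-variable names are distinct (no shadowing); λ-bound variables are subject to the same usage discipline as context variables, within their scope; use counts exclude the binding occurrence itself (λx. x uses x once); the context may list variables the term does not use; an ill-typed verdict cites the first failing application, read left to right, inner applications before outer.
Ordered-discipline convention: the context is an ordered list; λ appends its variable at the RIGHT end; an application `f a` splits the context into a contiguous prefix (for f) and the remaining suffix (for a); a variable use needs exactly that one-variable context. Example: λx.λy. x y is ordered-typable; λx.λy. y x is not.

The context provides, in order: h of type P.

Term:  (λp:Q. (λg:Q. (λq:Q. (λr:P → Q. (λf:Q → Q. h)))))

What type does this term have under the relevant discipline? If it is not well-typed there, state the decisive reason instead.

not well-typed under relevant — p, g, q, r, f left unused
use counts: h ×1; p (bound) ×0; g (bound) ×0; q (bound) ×0; r (bound) ×0; f (bound) ×0
order of uses: h
typing: the term checks, with type Q → Q → Q → (P → Q) → (Q → Q) → P
all disciplines: ordered ✗ · linear ✗ · affine ✓ · relevant ✗ · unrestricted ✓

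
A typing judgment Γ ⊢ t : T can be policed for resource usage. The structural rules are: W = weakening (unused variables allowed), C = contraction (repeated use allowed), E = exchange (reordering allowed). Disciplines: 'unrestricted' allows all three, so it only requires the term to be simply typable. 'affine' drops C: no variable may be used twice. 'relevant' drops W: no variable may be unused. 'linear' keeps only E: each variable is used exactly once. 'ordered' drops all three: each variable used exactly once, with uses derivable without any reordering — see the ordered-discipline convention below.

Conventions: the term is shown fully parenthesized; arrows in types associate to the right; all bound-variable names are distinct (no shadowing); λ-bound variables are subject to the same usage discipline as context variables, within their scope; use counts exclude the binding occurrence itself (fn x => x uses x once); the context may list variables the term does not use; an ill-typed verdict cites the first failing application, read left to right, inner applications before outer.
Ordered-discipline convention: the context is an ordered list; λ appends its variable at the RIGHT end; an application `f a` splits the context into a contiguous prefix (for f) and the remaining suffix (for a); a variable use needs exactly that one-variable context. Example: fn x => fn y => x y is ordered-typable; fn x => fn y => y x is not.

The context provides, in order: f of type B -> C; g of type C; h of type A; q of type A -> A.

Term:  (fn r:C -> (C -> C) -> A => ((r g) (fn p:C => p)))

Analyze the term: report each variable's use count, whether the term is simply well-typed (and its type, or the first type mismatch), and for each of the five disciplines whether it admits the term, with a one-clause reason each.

use counts: f: 0; g: 1; h: 0; q: 0; r (bound): 1; p (bound): 1
order of uses: r, g, p
typing: well-typed at (C -> (C -> C) -> A) -> A
ordered: ✗, unused: f, h, q — weakening required
linear: ✗, unused: f, h, q — weakening required
affine: ✓, at most one use each (f, g, h, q, r, p)
relevant: ✗, unused: f, h, q — weakening required
unrestricted: ✓, typability at (C -> (C -> C) -> A) -> A is all that's needed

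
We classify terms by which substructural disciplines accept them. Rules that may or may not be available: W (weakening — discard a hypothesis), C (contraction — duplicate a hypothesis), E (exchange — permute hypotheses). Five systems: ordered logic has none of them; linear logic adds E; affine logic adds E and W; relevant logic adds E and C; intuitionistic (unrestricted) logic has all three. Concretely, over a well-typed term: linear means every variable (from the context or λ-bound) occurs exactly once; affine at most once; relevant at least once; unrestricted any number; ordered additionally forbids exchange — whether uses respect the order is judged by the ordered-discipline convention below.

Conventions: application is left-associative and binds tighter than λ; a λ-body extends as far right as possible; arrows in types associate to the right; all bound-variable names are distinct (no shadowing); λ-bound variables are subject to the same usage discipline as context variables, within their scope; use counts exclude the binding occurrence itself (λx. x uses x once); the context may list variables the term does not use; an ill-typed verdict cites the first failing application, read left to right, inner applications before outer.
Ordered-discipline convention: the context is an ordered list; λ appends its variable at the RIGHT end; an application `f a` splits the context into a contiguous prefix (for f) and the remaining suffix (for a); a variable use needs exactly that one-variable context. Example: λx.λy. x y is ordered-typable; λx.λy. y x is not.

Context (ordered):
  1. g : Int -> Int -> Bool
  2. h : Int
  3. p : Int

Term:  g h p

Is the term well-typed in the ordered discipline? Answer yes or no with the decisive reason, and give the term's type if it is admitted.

yes — g, h, p once each; derivable with no W/C/E; term : Bool
variable uses: g=1; h=1; p=1
left-to-right use order: g, h, p
typing: the term checks, with type Bool
all disciplines: ordered ✓ · linear ✓ · affine ✓ · relevant ✓ · unrestricted ✓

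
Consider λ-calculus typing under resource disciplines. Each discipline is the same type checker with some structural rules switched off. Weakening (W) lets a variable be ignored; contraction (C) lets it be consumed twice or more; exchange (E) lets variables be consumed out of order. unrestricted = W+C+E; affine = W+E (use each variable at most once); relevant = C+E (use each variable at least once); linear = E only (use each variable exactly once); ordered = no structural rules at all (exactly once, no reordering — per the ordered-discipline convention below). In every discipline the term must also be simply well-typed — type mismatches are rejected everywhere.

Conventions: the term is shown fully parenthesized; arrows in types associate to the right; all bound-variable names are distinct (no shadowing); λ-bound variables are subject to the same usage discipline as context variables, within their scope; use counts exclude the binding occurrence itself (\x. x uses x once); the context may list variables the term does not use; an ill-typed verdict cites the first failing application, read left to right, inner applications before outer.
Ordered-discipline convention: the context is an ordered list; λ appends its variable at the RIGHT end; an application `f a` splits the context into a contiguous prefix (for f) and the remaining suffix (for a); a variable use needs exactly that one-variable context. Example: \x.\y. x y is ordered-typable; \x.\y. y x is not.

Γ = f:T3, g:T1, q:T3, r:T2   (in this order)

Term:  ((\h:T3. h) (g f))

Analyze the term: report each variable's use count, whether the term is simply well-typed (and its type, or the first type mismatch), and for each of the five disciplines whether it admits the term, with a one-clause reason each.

variable uses: f: 1, g: 1, q: 0, r: 0, h (λ-bound): 1
left-to-right use order: h, g, f
typing: ill-typed: non-function type T1 applied to an argument
ordered: ✗ — the type mismatch rejects it
linear: ✗ — not simply typable
affine: ✗ — fails simple typing
relevant: ✗ — a type mismatch blocks all five
unrestricted: ✗ — the type mismatch rejects it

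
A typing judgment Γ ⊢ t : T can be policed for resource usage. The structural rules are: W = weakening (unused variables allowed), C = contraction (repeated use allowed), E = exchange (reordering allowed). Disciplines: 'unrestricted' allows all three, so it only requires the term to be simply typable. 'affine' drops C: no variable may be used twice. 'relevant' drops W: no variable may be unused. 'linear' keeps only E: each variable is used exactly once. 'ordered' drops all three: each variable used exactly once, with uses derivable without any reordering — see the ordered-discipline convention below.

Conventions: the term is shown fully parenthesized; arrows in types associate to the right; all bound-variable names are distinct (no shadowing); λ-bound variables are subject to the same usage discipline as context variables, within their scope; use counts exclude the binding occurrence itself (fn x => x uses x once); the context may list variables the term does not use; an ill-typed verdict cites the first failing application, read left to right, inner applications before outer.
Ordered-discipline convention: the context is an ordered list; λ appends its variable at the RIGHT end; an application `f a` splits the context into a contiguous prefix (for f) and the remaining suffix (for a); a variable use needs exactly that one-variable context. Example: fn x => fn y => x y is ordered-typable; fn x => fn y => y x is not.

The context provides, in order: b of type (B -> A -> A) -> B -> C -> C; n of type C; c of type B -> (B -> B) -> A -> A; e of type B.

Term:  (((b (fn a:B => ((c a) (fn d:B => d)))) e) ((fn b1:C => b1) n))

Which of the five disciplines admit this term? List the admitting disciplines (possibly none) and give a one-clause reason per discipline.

admitted by: linear, affine, relevant, unrestricted
variable uses: b ×1; n ×1; c ×1; e ×1; a [bound] ×1; d [bound] ×1; b1 [bound] ×1
order of uses: b, c, a, d, e, b1, n
typing: the term checks, with type C
ordered: ✗ — needs exchange: uses follow b, c, a, d, e, b1, n
linear: ✓ — single use per variable (b, n, c, e, a, d, b1)
affine: ✓ — no duplicate uses among b, n, c, e, a, d, b1
relevant: ✓ — none of b, n, c, e, a, d, b1 goes unused
unrestricted: ✓ — well-typed at C; no restrictions here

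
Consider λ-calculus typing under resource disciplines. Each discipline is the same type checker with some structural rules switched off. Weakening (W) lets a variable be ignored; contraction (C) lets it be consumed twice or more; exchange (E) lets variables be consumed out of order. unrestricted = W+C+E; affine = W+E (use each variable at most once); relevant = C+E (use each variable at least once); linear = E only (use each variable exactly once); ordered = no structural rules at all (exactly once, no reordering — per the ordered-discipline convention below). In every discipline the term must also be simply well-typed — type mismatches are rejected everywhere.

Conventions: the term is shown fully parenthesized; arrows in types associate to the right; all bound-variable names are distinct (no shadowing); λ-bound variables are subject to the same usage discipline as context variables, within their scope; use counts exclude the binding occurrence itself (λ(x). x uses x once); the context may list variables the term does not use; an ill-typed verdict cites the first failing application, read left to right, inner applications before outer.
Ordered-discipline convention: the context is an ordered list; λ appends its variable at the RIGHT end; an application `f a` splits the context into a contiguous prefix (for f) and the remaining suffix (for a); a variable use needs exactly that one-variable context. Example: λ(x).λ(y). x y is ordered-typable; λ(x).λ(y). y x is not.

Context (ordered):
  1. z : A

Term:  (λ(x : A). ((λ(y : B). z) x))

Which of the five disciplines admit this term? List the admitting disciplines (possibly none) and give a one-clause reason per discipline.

accepted by: none
usage: z=1; x (bound)=1; y (bound)=0
use order (left to right): z, x
typing: ill-typed: argument of type A where B is required
ordered: ✗ — a type mismatch blocks all five
linear: ✗ — the type mismatch rejects it
affine: ✗ — not simply typable
relevant: ✗ — fails simple typing
unrestricted: ✗ — a type mismatch blocks all five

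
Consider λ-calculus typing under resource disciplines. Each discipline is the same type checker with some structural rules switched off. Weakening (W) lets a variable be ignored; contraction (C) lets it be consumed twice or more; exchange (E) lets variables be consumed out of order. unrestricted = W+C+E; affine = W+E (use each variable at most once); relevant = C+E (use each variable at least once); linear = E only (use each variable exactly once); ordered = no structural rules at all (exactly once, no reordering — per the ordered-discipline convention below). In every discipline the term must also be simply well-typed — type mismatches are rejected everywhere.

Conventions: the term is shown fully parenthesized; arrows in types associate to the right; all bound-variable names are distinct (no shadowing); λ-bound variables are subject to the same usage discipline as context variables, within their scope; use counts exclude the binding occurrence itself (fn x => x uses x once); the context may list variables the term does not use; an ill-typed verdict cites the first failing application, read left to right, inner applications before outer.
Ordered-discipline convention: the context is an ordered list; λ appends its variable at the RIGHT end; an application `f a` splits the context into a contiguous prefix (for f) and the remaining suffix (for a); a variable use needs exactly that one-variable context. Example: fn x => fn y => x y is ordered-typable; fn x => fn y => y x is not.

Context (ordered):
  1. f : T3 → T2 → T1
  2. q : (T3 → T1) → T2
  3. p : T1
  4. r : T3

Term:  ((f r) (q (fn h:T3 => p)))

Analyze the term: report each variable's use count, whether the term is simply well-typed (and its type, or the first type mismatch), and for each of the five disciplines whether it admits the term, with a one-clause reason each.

counts: f ×1, q ×1, p ×1, r ×1, h (bound) ×0
uses in reading order: f, r, q, p
typing: ✓ — T1
ordered: ✗, needs weakening: h unused
linear: ✗, needs weakening: h unused
affine: ✓, at most one use each (f, q, p, r, h)
relevant: ✗, needs weakening: h unused
unrestricted: ✓, typability at T1 is all that's needed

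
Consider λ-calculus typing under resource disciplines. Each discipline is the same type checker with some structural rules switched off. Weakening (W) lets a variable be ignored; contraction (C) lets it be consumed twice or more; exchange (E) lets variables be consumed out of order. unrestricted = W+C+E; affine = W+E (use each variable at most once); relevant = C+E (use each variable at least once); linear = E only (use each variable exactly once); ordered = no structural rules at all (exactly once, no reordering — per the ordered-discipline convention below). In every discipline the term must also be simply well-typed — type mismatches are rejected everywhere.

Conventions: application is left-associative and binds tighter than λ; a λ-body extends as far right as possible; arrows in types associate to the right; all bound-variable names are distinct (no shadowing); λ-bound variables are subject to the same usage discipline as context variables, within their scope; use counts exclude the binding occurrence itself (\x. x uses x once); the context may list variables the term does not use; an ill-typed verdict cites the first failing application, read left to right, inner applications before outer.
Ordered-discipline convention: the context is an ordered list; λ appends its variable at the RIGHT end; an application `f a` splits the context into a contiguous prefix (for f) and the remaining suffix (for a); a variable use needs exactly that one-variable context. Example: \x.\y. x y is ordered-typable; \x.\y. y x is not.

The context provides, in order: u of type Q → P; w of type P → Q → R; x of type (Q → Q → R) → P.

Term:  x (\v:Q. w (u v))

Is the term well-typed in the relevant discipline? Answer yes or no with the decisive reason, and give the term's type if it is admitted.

yes — none of u, w, x, v goes unused; term : P
counts: u: 1×; w: 1×; x: 1×; v (λ-bound): 1×
use order (left to right): x, w, u, v
typing: well-typed at P
per-discipline verdicts: ordered ✗ | linear ✓ | affine ✓ | relevant ✓ | unrestricted ✓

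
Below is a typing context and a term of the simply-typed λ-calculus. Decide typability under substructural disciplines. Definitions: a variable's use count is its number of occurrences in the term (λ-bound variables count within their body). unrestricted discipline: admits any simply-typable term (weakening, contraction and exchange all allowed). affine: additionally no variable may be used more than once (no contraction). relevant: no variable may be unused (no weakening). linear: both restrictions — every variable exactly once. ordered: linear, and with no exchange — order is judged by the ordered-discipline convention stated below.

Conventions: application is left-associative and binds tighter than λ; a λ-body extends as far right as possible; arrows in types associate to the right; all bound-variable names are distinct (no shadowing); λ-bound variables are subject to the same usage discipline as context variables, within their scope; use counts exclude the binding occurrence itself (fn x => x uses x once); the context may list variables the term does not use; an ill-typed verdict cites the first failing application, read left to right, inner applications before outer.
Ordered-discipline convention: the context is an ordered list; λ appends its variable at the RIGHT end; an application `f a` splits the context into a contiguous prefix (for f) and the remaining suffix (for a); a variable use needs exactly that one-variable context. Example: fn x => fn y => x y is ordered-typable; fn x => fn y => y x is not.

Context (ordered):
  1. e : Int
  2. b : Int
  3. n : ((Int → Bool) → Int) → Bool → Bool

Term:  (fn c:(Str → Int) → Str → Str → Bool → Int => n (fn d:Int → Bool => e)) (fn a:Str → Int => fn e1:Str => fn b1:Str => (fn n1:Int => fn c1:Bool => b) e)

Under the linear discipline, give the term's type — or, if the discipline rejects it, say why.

not well-typed under linear — e ×2 used more than once (contraction); c, d, a, e1, b1, n1, c1 never used (weakening)
counts: e: 2×, b: 1×, n: 1×, c (bound): 0×, d (bound): 0×, a (bound): 0×, e1 (bound): 0×, b1 (bound): 0×, n1 (bound): 0×, c1 (bound): 0×
order of uses: n, e, b, e
typing: well-typed — term : Bool → Bool
across the five disciplines: ordered ✗, linear ✗, affine ✗, relevant ✗, unrestricted ✓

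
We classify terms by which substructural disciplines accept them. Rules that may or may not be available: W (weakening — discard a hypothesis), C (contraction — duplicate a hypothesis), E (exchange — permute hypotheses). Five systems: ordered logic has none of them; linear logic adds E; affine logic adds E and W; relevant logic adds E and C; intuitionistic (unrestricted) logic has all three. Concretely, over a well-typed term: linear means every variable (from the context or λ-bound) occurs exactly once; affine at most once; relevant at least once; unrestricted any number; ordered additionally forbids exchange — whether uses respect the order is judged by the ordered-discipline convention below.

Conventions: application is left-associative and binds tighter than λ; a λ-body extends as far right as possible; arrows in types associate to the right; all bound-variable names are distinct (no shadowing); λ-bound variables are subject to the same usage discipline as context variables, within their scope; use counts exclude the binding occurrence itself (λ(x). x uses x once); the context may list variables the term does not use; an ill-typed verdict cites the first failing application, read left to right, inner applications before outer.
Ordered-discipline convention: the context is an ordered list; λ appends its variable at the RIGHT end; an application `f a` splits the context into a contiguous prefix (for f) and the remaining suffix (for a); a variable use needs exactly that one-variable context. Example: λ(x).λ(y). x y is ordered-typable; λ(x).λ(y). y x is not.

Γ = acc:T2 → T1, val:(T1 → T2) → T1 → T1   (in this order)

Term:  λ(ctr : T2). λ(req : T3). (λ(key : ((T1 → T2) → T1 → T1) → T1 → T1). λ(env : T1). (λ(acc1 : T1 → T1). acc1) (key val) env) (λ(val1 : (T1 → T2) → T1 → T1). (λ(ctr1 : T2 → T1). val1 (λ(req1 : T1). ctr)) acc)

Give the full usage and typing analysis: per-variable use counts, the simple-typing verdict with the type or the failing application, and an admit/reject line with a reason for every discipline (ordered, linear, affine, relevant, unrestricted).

use counts: acc: 1, val: 1, ctr (bound): 1, req (bound): 0, key (bound): 1, env (bound): 1, acc1 (bound): 1, val1 (bound): 1, ctr1 (bound): 0, req1 (bound): 0
use order (left to right): acc1, key, val, env, val1, ctr, acc
typing: well-typed at T2 → T3 → T1 → T1
ordered: ✗ — req, ctr1, req1 left unused
linear: ✗ — req, ctr1, req1 left unused
affine: ✓ — at most one use each (acc, val, ctr, req, key, env, acc1, val1, ctr1, req1)
relevant: ✗ — req, ctr1, req1 left unused
unrestricted: ✓ — typability at T2 → T3 → T1 → T1 is all that's needed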